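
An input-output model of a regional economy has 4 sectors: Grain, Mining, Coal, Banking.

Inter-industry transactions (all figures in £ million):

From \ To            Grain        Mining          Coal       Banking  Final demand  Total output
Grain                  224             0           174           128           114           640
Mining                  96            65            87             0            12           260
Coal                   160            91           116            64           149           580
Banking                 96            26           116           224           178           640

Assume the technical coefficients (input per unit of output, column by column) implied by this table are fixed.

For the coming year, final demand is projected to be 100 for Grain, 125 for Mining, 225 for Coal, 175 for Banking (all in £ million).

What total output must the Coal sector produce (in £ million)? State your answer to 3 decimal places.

Technical coefficients a_ij = z_ij / X_j:
  a_11 = 224/640 = 0.35, a_21 = 96/640 = 0.15, a_31 = 160/640 = 0.25, a_41 = 96/640 = 0.15
  a_12 = 0/260 = 0.00, a_22 = 65/260 = 0.25, a_32 = 91/260 = 0.35, a_42 = 26/260 = 0.10
  a_13 = 174/580 = 0.30, a_23 = 87/580 = 0.15, a_33 = 116/580 = 0.20, a_43 = 116/580 = 0.20
  a_14 = 128/640 = 0.20, a_24 = 0/640 = 0.00, a_34 = 64/640 = 0.10, a_44 = 224/640 = 0.35
I − A =
  [   0.65     0.00    -0.30    -0.20]
  [  -0.15     0.75    -0.15     0.00]
  [  -0.25    -0.35     0.80    -0.10]
  [  -0.15    -0.10    -0.20     0.65]
Compute the cofactors C_ij = (−1)^(i+j)·(3×3 minor ij) of I−A; the adjugate is their transpose:
adj(I−A) = Cᵀ =
  [ 0.339375   0.101250   0.179250   0.132000]
  [ 0.101625   0.237750   0.094125   0.045750]
  [ 0.168750   0.148875   0.291375   0.096750]
  [ 0.145875   0.105750   0.145500   0.283875]
det(I−A) = Σ_j (I−A)_1j·C_1j = (0.65)(0.339375) + (0.00)(0.101625) + (-0.30)(0.168750) + (-0.20)(0.145875) = 0.14079375
(I − A)⁻¹ = adj(I−A) / det(I−A) ≈
  [   2.4104     0.7191     1.2731     0.9375]
  [   0.7218     1.6886     0.6685     0.3249]
  [   1.1986     1.0574     2.0695     0.6872]
  [   1.0361     0.7511     1.0334     2.0162]
x = (I − A)⁻¹ d = adj(I−A)·d / det(I−A), with det(I−A) = 0.14079375:
  x_1 = (0.339375·100 + 0.101250·125 + 0.179250·225 + 0.132000·175) / 0.14079375 = 110.025 / 0.14079375 ≈ 781.462
  x_2 = (0.101625·100 + 0.237750·125 + 0.094125·225 + 0.045750·175) / 0.14079375 = 69.065625 / 0.14079375 ≈ 490.545
  x_3 = (0.168750·100 + 0.148875·125 + 0.291375·225 + 0.096750·175) / 0.14079375 = 117.975 / 0.14079375 ≈ 837.928
  x_4 = (0.145875·100 + 0.105750·125 + 0.145500·225 + 0.283875·175) / 0.14079375 = 110.221875 / 0.14079375 ≈ 782.861

x_3 = 837.928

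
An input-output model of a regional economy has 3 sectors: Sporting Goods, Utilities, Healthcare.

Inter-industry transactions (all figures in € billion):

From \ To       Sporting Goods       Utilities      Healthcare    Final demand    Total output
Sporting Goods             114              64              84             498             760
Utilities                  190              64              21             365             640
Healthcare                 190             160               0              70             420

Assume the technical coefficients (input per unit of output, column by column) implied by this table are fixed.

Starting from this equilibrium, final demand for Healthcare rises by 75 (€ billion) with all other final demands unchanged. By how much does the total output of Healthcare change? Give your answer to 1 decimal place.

Δx_3 = 82.8

Technical coefficients a_ij = z_ij / X_j:
  a_11 = 114/760 = 0.15, a_21 = 190/760 = 0.25, a_31 = 190/760 = 0.25
  a_12 = 64/640 = 0.10, a_22 = 64/640 = 0.10, a_32 = 160/640 = 0.25
  a_13 = 84/420 = 0.20, a_23 = 21/420 = 0.05, a_33 = 0/420 = 0.00
I − A =
  [   0.85    -0.10    -0.20]
  [  -0.25     0.90    -0.05]
  [  -0.25    -0.25     1.00]
Cofactors of I−A, C_ij = (−1)^(i+j)·(minor ij) (rows/columns in the sector order above):
  C_11 = (0.90)(1.00) − (-0.05)(-0.25) = 0.8875
  C_12 = −[(-0.25)(1.00) − (-0.05)(-0.25)] = 0.2625
  C_13 = (-0.25)(-0.25) − (0.90)(-0.25) = 0.2875
  C_21 = −[(-0.10)(1.00) − (-0.20)(-0.25)] = 0.1500
  C_22 = (0.85)(1.00) − (-0.20)(-0.25) = 0.8000
  C_23 = −[(0.85)(-0.25) − (-0.10)(-0.25)] = 0.2375
  C_31 = (-0.10)(-0.05) − (-0.20)(0.90) = 0.1850
  C_32 = −[(0.85)(-0.05) − (-0.20)(-0.25)] = 0.0925
  C_33 = (0.85)(0.90) − (-0.10)(-0.25) = 0.7400
det(I−A) = Σ_j (I−A)_1j·C_1j = (0.85)(0.8875) + (-0.10)(0.2625) + (-0.20)(0.2875) = 0.670625
adj(I−A) = Cᵀ =
  [ 0.8875   0.1500   0.1850]
  [ 0.2625   0.8000   0.0925]
  [ 0.2875   0.2375   0.7400]
(I − A)⁻¹ = adj(I−A) / det(I−A) ≈
  [   1.3234     0.2237     0.2759]
  [   0.3914     1.1929     0.1379]
  [   0.4287     0.3541     1.1034]
Δx = (I − A)⁻¹ Δd with Δd having +75 in the Healthcare component and 0 elsewhere.
So Δx_3 = L_33 · (+75), where L_33 = adj(I−A)_33 / det(I−A) = 0.7400 / 0.670625.
Δx_3 = 0.7400 × (+75) / 0.670625 = 55.50 / 0.670625 ≈ 82.8.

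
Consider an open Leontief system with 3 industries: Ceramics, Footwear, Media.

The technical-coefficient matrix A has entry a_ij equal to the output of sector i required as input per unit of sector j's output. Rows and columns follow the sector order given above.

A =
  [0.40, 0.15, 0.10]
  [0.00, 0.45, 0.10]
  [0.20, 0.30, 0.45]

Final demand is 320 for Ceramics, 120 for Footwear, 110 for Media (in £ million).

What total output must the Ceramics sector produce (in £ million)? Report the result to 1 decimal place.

x_C = 725.1

I − A =
  [   0.60    -0.15    -0.10]
  [   0.00     0.55    -0.10]
  [  -0.20    -0.30     0.55]
Cofactors of I−A, C_ij = (−1)^(i+j)·(minor ij) (rows/columns in the sector order above):
  C_11 = (0.55)(0.55) − (-0.10)(-0.30) = 0.2725
  C_12 = −[(0.00)(0.55) − (-0.10)(-0.20)] = 0.0200
  C_13 = (0.00)(-0.30) − (0.55)(-0.20) = 0.1100
  C_21 = −[(-0.15)(0.55) − (-0.10)(-0.30)] = 0.1125
  C_22 = (0.60)(0.55) − (-0.10)(-0.20) = 0.3100
  C_23 = −[(0.60)(-0.30) − (-0.15)(-0.20)] = 0.2100
  C_31 = (-0.15)(-0.10) − (-0.10)(0.55) = 0.0700
  C_32 = −[(0.60)(-0.10) − (-0.10)(0.00)] = 0.0600
  C_33 = (0.60)(0.55) − (-0.15)(0.00) = 0.3300
det(I−A) = Σ_j (I−A)_1j·C_1j = (0.60)(0.2725) + (-0.15)(0.0200) + (-0.10)(0.1100) = 0.1495
adj(I−A) = Cᵀ =
  [ 0.2725   0.1125   0.0700]
  [ 0.0200   0.3100   0.0600]
  [ 0.1100   0.2100   0.3300]
(I − A)⁻¹ = adj(I−A) / det(I−A) ≈
  [   1.8227     0.7525     0.4682]
  [   0.1338     2.0736     0.4013]
  [   0.7358     1.4047     2.2074]
x = (I − A)⁻¹ d = adj(I−A)·d / det(I−A), with det(I−A) = 0.1495:
  x_C = (0.2725·320 + 0.1125·120 + 0.0700·110) / 0.1495 = 108.40 / 0.1495 ≈ 725.1
  x_F = (0.0200·320 + 0.3100·120 + 0.0600·110) / 0.1495 = 50.20 / 0.1495 ≈ 335.8
  x_M = (0.1100·320 + 0.2100·120 + 0.3300·110) / 0.1495 = 96.70 / 0.1495 ≈ 646.8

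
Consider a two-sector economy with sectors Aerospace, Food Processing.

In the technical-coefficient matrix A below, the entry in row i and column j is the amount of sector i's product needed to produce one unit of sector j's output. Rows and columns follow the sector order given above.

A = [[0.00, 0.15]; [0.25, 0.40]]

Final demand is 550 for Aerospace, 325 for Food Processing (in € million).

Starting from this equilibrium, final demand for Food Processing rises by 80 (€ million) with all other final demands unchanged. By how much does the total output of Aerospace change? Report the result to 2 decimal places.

I − A =
  [   1.00    -0.15]
  [  -0.25     0.60]
det(I−A) = (1.00)(0.60) − (-0.15)(-0.25) = 0.5625
adj(I−A) = [[0.60, 0.15], [0.25, 1.00]]
(I − A)⁻¹ = adj(I−A) / det(I−A) ≈
  [   1.0667     0.2667]
  [   0.4444     1.7778]
Δx = (I − A)⁻¹ Δd with Δd having +80 in the Food Processing component and 0 elsewhere.
So Δx_A = L_AF · (+80), where L_AF = adj(I−A)_AF / det(I−A) = 0.15 / 0.5625.
Δx_A = 0.15 × (+80) / 0.5625 = 12.00 / 0.5625 ≈ 21.33.

Δx_A = 21.33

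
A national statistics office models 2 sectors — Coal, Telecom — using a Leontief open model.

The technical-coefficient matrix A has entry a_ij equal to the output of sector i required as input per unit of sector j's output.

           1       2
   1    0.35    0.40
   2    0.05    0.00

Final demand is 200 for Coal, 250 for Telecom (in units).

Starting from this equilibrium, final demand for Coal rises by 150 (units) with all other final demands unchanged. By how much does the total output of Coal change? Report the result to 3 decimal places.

Δx_1 = 238.095

I − A =
  [   0.65    -0.40]
  [  -0.05     1.00]
det(I−A) = (0.65)(1.00) − (-0.40)(-0.05) = 0.6300
adj(I−A) = [[1.00, 0.40], [0.05, 0.65]]
(I − A)⁻¹ = adj(I−A) / det(I−A) ≈
  [   1.5873     0.6349]
  [   0.0794     1.0317]
Δx = (I − A)⁻¹ Δd with Δd having +150 in the Coal component and 0 elsewhere.
So Δx_1 = L_11 · (+150), where L_11 = adj(I−A)_11 / det(I−A) = 1.00 / 0.6300.
Δx_1 = 1.00 × (+150) / 0.6300 = 150.00 / 0.6300 ≈ 238.095.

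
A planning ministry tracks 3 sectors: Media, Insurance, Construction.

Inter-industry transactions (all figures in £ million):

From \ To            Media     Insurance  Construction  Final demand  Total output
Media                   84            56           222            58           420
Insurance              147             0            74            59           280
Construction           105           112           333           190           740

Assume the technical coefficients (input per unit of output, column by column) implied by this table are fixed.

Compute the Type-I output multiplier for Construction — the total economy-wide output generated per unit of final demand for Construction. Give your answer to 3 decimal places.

m_C = 4.990

Technical coefficients a_ij = z_ij / X_j:
  a_MM = 84/420 = 0.20, a_IM = 147/420 = 0.35, a_CM = 105/420 = 0.25
  a_MI = 56/280 = 0.20, a_II = 0/280 = 0.00, a_CI = 112/280 = 0.40
  a_MC = 222/740 = 0.30, a_IC = 74/740 = 0.10, a_CC = 333/740 = 0.45
I − A =
  [   0.80    -0.20    -0.30]
  [  -0.35     1.00    -0.10]
  [  -0.25    -0.40     0.55]
Cofactors of I−A, C_ij = (−1)^(i+j)·(minor ij) (rows/columns in the sector order above):
  C_11 = (1.00)(0.55) − (-0.10)(-0.40) = 0.5100
  C_12 = −[(-0.35)(0.55) − (-0.10)(-0.25)] = 0.2175
  C_13 = (-0.35)(-0.40) − (1.00)(-0.25) = 0.3900
  C_21 = −[(-0.20)(0.55) − (-0.30)(-0.40)] = 0.2300
  C_22 = (0.80)(0.55) − (-0.30)(-0.25) = 0.3650
  C_23 = −[(0.80)(-0.40) − (-0.20)(-0.25)] = 0.3700
  C_31 = (-0.20)(-0.10) − (-0.30)(1.00) = 0.3200
  C_32 = −[(0.80)(-0.10) − (-0.30)(-0.35)] = 0.1850
  C_33 = (0.80)(1.00) − (-0.20)(-0.35) = 0.7300
det(I−A) = Σ_j (I−A)_1j·C_1j = (0.80)(0.5100) + (-0.20)(0.2175) + (-0.30)(0.3900) = 0.2475
adj(I−A) = Cᵀ =
  [ 0.5100   0.2300   0.3200]
  [ 0.2175   0.3650   0.1850]
  [ 0.3900   0.3700   0.7300]
(I − A)⁻¹ = adj(I−A) / det(I−A) ≈
  [   2.0606     0.9293     1.2929]
  [   0.8788     1.4747     0.7475]
  [   1.5758     1.4949     2.9495]
The output multiplier for sector j is the column-j sum of the Leontief inverse (I − A)⁻¹ = adj(I−A) / det(I−A).
Column C of adj(I−A): (0.3200, 0.1850, 0.7300); det(I−A) = 0.2475.
m_C = (0.3200 + 0.1850 + 0.7300) / 0.2475 = 1.235 / 0.2475 ≈ 4.990.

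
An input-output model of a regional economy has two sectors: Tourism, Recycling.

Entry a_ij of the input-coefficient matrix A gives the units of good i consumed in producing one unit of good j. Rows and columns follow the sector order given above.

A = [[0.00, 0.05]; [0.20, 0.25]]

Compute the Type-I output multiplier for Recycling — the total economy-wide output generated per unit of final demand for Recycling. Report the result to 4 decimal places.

m_2 = 1.4189

I − A =
  [   1.00    -0.05]
  [  -0.20     0.75]
det(I−A) = (1.00)(0.75) − (-0.05)(-0.20) = 0.7400
adj(I−A) = [[0.75, 0.05], [0.20, 1.00]]
(I − A)⁻¹ = adj(I−A) / det(I−A) ≈
  [   1.01351     0.06757]
  [   0.27027     1.35135]
The output multiplier for sector j is the column-j sum of the Leontief inverse (I − A)⁻¹ = adj(I−A) / det(I−A).
Column 2 of adj(I−A): (0.05, 1.00); det(I−A) = 0.7400.
m_2 = (0.05 + 1.00) / 0.7400 = 1.05 / 0.7400 ≈ 1.4189.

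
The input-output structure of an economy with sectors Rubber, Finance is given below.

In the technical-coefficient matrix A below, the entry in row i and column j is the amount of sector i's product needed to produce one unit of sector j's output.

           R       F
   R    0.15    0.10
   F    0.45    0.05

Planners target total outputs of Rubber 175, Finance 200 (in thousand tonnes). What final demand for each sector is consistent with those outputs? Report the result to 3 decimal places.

d_R = 128.750, d_F = 111.250

I − A =
  [   0.85    -0.10]
  [  -0.45     0.95]
d = (I − A) x:
  d_R = (+0.85)·175 + (-0.10)·200 = 128.750
  d_F = (-0.45)·175 + (+0.95)·200 = 111.250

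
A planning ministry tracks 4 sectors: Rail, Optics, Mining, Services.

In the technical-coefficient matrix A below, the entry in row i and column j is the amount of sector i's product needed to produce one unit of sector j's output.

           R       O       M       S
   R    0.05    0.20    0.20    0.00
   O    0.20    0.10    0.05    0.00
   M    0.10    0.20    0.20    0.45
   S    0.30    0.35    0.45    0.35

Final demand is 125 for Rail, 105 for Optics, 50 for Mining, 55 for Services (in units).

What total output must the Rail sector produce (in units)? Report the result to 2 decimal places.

x_R = 293.98

I − A =
  [   0.95    -0.20    -0.20     0.00]
  [  -0.20     0.90    -0.05     0.00]
  [  -0.10    -0.20     0.80    -0.45]
  [  -0.30    -0.35    -0.45     0.65]
Compute the cofactors C_ij = (−1)^(i+j)·(3×3 minor ij) of I−A; the adjugate is their transpose:
adj(I−A) = Cᵀ =
  [ 0.271375   0.121000   0.123500   0.085500]
  [ 0.073500   0.261625   0.056875   0.039375]
  [ 0.237500   0.313125   0.529750   0.366750]
  [ 0.329250   0.413500   0.454375   0.615500]
det(I−A) = Σ_j (I−A)_1j·C_1j = (0.95)(0.271375) + (-0.20)(0.073500) + (-0.20)(0.237500) + (0.00)(0.329250) = 0.19560625
(I − A)⁻¹ = adj(I−A) / det(I−A) ≈
  [   1.3874     0.6186     0.6314     0.4371]
  [   0.3758     1.3375     0.2908     0.2013]
  [   1.2142     1.6008     2.7082     1.8749]
  [   1.6832     2.1139     2.3229     3.1466]
x = (I − A)⁻¹ d = adj(I−A)·d / det(I−A), with det(I−A) = 0.19560625:
  x_R = (0.271375·125 + 0.121000·105 + 0.123500·50 + 0.085500·55) / 0.19560625 = 57.504375 / 0.19560625 ≈ 293.98
  x_O = (0.073500·125 + 0.261625·105 + 0.056875·50 + 0.039375·55) / 0.19560625 = 41.6675 / 0.19560625 ≈ 213.02
  x_M = (0.237500·125 + 0.313125·105 + 0.529750·50 + 0.366750·55) / 0.19560625 = 109.224375 / 0.19560625 ≈ 558.39
  x_S = (0.329250·125 + 0.413500·105 + 0.454375·50 + 0.615500·55) / 0.19560625 = 141.145 / 0.19560625 ≈ 721.58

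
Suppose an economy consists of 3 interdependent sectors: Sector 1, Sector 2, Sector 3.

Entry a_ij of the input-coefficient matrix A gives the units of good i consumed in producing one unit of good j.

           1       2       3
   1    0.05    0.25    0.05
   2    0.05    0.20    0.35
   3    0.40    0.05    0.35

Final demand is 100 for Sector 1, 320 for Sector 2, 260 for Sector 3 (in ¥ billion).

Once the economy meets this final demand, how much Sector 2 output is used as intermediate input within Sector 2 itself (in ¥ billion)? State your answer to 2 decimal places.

z_22 = 141.37

I − A =
  [   0.95    -0.25    -0.05]
  [  -0.05     0.80    -0.35]
  [  -0.40    -0.05     0.65]
Cofactors of I−A, C_ij = (−1)^(i+j)·(minor ij) (rows/columns in the sector order above):
  C_11 = (0.80)(0.65) − (-0.35)(-0.05) = 0.5025
  C_12 = −[(-0.05)(0.65) − (-0.35)(-0.40)] = 0.1725
  C_13 = (-0.05)(-0.05) − (0.80)(-0.40) = 0.3225
  C_21 = −[(-0.25)(0.65) − (-0.05)(-0.05)] = 0.1650
  C_22 = (0.95)(0.65) − (-0.05)(-0.40) = 0.5975
  C_23 = −[(0.95)(-0.05) − (-0.25)(-0.40)] = 0.1475
  C_31 = (-0.25)(-0.35) − (-0.05)(0.80) = 0.1275
  C_32 = −[(0.95)(-0.35) − (-0.05)(-0.05)] = 0.3350
  C_33 = (0.95)(0.80) − (-0.25)(-0.05) = 0.7475
det(I−A) = Σ_j (I−A)_1j·C_1j = (0.95)(0.5025) + (-0.25)(0.1725) + (-0.05)(0.3225) = 0.418125
adj(I−A) = Cᵀ =
  [ 0.5025   0.1650   0.1275]
  [ 0.1725   0.5975   0.3350]
  [ 0.3225   0.1475   0.7475]
(I − A)⁻¹ = adj(I−A) / det(I−A) ≈
  [   1.2018     0.3946     0.3049]
  [   0.4126     1.4290     0.8012]
  [   0.7713     0.3528     1.7877]
First solve x = (I − A)⁻¹ d = adj(I−A)·d / det(I−A); in particular x_2 = (0.1725·100 + 0.5975·320 + 0.3350·260) / 0.418125 = 295.55 / 0.418125 ≈ 706.8460.
Intermediate flow from 2 to 2: z_22 = a_22 · x_2 = 0.20 × 295.55 / 0.418125 = 59.11 / 0.418125 ≈ 141.37.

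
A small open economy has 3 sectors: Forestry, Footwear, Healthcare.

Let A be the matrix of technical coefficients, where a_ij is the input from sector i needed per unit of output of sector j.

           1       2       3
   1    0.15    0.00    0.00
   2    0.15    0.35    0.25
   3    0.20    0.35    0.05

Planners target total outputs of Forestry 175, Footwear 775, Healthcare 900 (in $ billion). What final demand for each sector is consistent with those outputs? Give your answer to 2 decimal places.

I − A =
  [   0.85     0.00     0.00]
  [  -0.15     0.65    -0.25]
  [  -0.20    -0.35     0.95]
d = (I − A) x:
  d_1 = (+0.85)·175 + (+0.00)·775 + (+0.00)·900 = 148.75
  d_2 = (-0.15)·175 + (+0.65)·775 + (-0.25)·900 = 252.50
  d_3 = (-0.20)·175 + (-0.35)·775 + (+0.95)·900 = 548.75

d_1 = 148.75, d_2 = 252.50, d_3 = 548.75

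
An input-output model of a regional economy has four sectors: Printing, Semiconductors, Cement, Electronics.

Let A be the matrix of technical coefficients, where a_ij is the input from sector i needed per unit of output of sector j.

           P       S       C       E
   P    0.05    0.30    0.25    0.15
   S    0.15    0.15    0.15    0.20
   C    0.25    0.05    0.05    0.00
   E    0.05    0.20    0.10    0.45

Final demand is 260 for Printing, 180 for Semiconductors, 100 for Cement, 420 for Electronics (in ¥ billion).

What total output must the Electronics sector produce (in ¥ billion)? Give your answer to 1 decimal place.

x_E = 1138.7

I − A =
  [   0.95    -0.30    -0.25    -0.15]
  [  -0.15     0.85    -0.15    -0.20]
  [  -0.25    -0.05     0.95     0.00]
  [  -0.05    -0.20    -0.10     0.55]
Compute the cofactors C_ij = (−1)^(i+j)·(3×3 minor ij) of I−A; the adjugate is their transpose:
adj(I−A) = Cᵀ =
  [ 0.401000   0.192875   0.154875   0.179500]
  [ 0.113500   0.451125   0.121625   0.195000]
  [ 0.111500   0.074500   0.367500   0.057500]
  [ 0.098000   0.195125   0.125125   0.651000]
det(I−A) = Σ_j (I−A)_1j·C_1j = (0.95)(0.401000) + (-0.30)(0.113500) + (-0.25)(0.111500) + (-0.15)(0.098000) = 0.304325
(I − A)⁻¹ = adj(I−A) / det(I−A) ≈
  [   1.3177     0.6338     0.5089     0.5898]
  [   0.3730     1.4824     0.3997     0.6408]
  [   0.3664     0.2448     1.2076     0.1889]
  [   0.3220     0.6412     0.4112     2.1392]
x = (I − A)⁻¹ d = adj(I−A)·d / det(I−A), with det(I−A) = 0.304325:
  x_P = (0.401000·260 + 0.192875·180 + 0.154875·100 + 0.179500·420) / 0.304325 = 229.855 / 0.304325 ≈ 755.3
  x_S = (0.113500·260 + 0.451125·180 + 0.121625·100 + 0.195000·420) / 0.304325 = 204.775 / 0.304325 ≈ 672.9
  x_C = (0.111500·260 + 0.074500·180 + 0.367500·100 + 0.057500·420) / 0.304325 = 103.30 / 0.304325 ≈ 339.4
  x_E = (0.098000·260 + 0.195125·180 + 0.125125·100 + 0.651000·420) / 0.304325 = 346.535 / 0.304325 ≈ 1138.7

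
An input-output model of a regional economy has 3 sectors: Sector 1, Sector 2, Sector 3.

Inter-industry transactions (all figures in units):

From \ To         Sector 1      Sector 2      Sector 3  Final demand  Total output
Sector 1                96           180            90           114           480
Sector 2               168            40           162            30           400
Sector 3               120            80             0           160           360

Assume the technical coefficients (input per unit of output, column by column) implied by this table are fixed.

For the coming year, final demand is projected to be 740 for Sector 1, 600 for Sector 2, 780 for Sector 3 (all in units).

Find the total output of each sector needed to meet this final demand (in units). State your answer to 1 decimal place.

Technical coefficients a_ij = z_ij / X_j:
  a_11 = 96/480 = 0.20, a_21 = 168/480 = 0.35, a_31 = 120/480 = 0.25
  a_12 = 180/400 = 0.45, a_22 = 40/400 = 0.10, a_32 = 80/400 = 0.20
  a_13 = 90/360 = 0.25, a_23 = 162/360 = 0.45, a_33 = 0/360 = 0.00
I − A =
  [   0.80    -0.45    -0.25]
  [  -0.35     0.90    -0.45]
  [  -0.25    -0.20     1.00]
Cofactors of I−A, C_ij = (−1)^(i+j)·(minor ij) (rows/columns in the sector order above):
  C_11 = (0.90)(1.00) − (-0.45)(-0.20) = 0.8100
  C_12 = −[(-0.35)(1.00) − (-0.45)(-0.25)] = 0.4625
  C_13 = (-0.35)(-0.20) − (0.90)(-0.25) = 0.2950
  C_21 = −[(-0.45)(1.00) − (-0.25)(-0.20)] = 0.5000
  C_22 = (0.80)(1.00) − (-0.25)(-0.25) = 0.7375
  C_23 = −[(0.80)(-0.20) − (-0.45)(-0.25)] = 0.2725
  C_31 = (-0.45)(-0.45) − (-0.25)(0.90) = 0.4275
  C_32 = −[(0.80)(-0.45) − (-0.25)(-0.35)] = 0.4475
  C_33 = (0.80)(0.90) − (-0.45)(-0.35) = 0.5625
det(I−A) = Σ_j (I−A)_1j·C_1j = (0.80)(0.8100) + (-0.45)(0.4625) + (-0.25)(0.2950) = 0.366125
adj(I−A) = Cᵀ =
  [ 0.8100   0.5000   0.4275]
  [ 0.4625   0.7375   0.4475]
  [ 0.2950   0.2725   0.5625]
(I − A)⁻¹ = adj(I−A) / det(I−A) ≈
  [   2.2124     1.3657     1.1676]
  [   1.2632     2.0143     1.2223]
  [   0.8057     0.7443     1.5364]
x = (I − A)⁻¹ d = adj(I−A)·d / det(I−A), with det(I−A) = 0.366125:
  x_1 = (0.8100·740 + 0.5000·600 + 0.4275·780) / 0.366125 = 1232.85 / 0.366125 ≈ 3367.3
  x_2 = (0.4625·740 + 0.7375·600 + 0.4475·780) / 0.366125 = 1133.80 / 0.366125 ≈ 3096.8
  x_3 = (0.2950·740 + 0.2725·600 + 0.5625·780) / 0.366125 = 820.55 / 0.366125 ≈ 2241.2

x_1 = 3367.3, x_2 = 3096.8, x_3 = 2241.2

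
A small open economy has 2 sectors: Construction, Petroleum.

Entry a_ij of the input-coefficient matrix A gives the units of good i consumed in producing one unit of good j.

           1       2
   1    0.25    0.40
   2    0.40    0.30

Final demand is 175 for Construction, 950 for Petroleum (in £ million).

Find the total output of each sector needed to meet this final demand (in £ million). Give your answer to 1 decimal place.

x_1 = 1376.7, x_2 = 2143.8

I − A =
  [   0.75    -0.40]
  [  -0.40     0.70]
det(I−A) = (0.75)(0.70) − (-0.40)(-0.40) = 0.3650
adj(I−A) = [[0.70, 0.40], [0.40, 0.75]]
(I − A)⁻¹ = adj(I−A) / det(I−A) ≈
  [   1.9178     1.0959]
  [   1.0959     2.0548]
x = (I − A)⁻¹ d = adj(I−A)·d / det(I−A), with det(I−A) = 0.3650:
  x_1 = (0.70·175 + 0.40·950) / 0.3650 = 502.50 / 0.3650 ≈ 1376.7
  x_2 = (0.40·175 + 0.75·950) / 0.3650 = 782.50 / 0.3650 ≈ 2143.8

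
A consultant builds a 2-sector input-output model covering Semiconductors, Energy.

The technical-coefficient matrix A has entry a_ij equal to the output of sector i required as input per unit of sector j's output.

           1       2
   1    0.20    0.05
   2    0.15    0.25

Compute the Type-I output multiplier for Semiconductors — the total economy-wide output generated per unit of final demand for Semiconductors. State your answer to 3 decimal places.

m_1 = 1.519

I − A =
  [   0.80    -0.05]
  [  -0.15     0.75]
det(I−A) = (0.80)(0.75) − (-0.05)(-0.15) = 0.5925
adj(I−A) = [[0.75, 0.05], [0.15, 0.80]]
(I − A)⁻¹ = adj(I−A) / det(I−A) ≈
  [   1.2658     0.0844]
  [   0.2532     1.3502]
The output multiplier for sector j is the column-j sum of the Leontief inverse (I − A)⁻¹ = adj(I−A) / det(I−A).
Column 1 of adj(I−A): (0.75, 0.15); det(I−A) = 0.5925.
m_1 = (0.75 + 0.15) / 0.5925 = 0.90 / 0.5925 ≈ 1.519.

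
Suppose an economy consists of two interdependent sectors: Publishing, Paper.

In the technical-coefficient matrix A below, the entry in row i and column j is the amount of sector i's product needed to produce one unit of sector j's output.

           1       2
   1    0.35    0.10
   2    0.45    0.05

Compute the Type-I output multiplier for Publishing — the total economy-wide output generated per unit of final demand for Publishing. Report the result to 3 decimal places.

m_1 = 2.445

I − A =
  [   0.65    -0.10]
  [  -0.45     0.95]
det(I−A) = (0.65)(0.95) − (-0.10)(-0.45) = 0.5725
adj(I−A) = [[0.95, 0.10], [0.45, 0.65]]
(I − A)⁻¹ = adj(I−A) / det(I−A) ≈
  [   1.6594     0.1747]
  [   0.7860     1.1354]
The output multiplier for sector j is the column-j sum of the Leontief inverse (I − A)⁻¹ = adj(I−A) / det(I−A).
Column 1 of adj(I−A): (0.95, 0.45); det(I−A) = 0.5725.
m_1 = (0.95 + 0.45) / 0.5725 = 1.40 / 0.5725 ≈ 2.445.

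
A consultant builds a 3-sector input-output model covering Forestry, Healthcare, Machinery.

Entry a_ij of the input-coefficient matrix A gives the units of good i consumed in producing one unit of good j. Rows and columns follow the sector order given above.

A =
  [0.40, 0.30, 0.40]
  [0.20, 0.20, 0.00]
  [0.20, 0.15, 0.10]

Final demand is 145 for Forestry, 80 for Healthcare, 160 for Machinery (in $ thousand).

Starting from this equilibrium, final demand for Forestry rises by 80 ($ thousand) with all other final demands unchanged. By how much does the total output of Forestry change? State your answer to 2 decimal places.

Δx_1 = 190.73

I − A =
  [   0.60    -0.30    -0.40]
  [  -0.20     0.80     0.00]
  [  -0.20    -0.15     0.90]
Cofactors of I−A, C_ij = (−1)^(i+j)·(minor ij) (rows/columns in the sector order above):
  C_11 = (0.80)(0.90) − (0.00)(-0.15) = 0.7200
  C_12 = −[(-0.20)(0.90) − (0.00)(-0.20)] = 0.1800
  C_13 = (-0.20)(-0.15) − (0.80)(-0.20) = 0.1900
  C_21 = −[(-0.30)(0.90) − (-0.40)(-0.15)] = 0.3300
  C_22 = (0.60)(0.90) − (-0.40)(-0.20) = 0.4600
  C_23 = −[(0.60)(-0.15) − (-0.30)(-0.20)] = 0.1500
  C_31 = (-0.30)(0.00) − (-0.40)(0.80) = 0.3200
  C_32 = −[(0.60)(0.00) − (-0.40)(-0.20)] = 0.0800
  C_33 = (0.60)(0.80) − (-0.30)(-0.20) = 0.4200
det(I−A) = Σ_j (I−A)_1j·C_1j = (0.60)(0.7200) + (-0.30)(0.1800) + (-0.40)(0.1900) = 0.3020
adj(I−A) = Cᵀ =
  [ 0.7200   0.3300   0.3200]
  [ 0.1800   0.4600   0.0800]
  [ 0.1900   0.1500   0.4200]
(I − A)⁻¹ = adj(I−A) / det(I−A) ≈
  [   2.3841     1.0927     1.0596]
  [   0.5960     1.5232     0.2649]
  [   0.6291     0.4967     1.3907]
Δx = (I − A)⁻¹ Δd with Δd having +80 in the Forestry component and 0 elsewhere.
So Δx_1 = L_11 · (+80), where L_11 = adj(I−A)_11 / det(I−A) = 0.7200 / 0.3020.
Δx_1 = 0.7200 × (+80) / 0.3020 = 57.60 / 0.3020 ≈ 190.73.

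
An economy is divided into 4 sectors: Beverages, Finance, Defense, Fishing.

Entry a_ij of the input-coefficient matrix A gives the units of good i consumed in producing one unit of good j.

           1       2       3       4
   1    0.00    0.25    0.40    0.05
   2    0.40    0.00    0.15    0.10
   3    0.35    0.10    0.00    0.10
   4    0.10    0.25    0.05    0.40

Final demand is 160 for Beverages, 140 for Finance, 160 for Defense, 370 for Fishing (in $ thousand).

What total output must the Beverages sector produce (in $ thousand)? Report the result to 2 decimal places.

x_1 = 539.59

I − A =
  [   1.00    -0.25    -0.40    -0.05]
  [  -0.40     1.00    -0.15    -0.10]
  [  -0.35    -0.10     1.00    -0.10]
  [  -0.10    -0.25    -0.05     0.60]
Compute the cofactors C_ij = (−1)^(i+j)·(3×3 minor ij) of I−A; the adjugate is their transpose:
adj(I−A) = Cᵀ =
  [ 0.556750   0.195500   0.258125   0.122000]
  [ 0.282750   0.501125   0.195250   0.139625]
  [ 0.246250   0.143875   0.502500   0.128250]
  [ 0.231125   0.253375   0.166250   0.715875]
det(I−A) = Σ_j (I−A)_1j·C_1j = (1.00)(0.556750) + (-0.25)(0.282750) + (-0.40)(0.246250) + (-0.05)(0.231125) = 0.37600625
(I − A)⁻¹ = adj(I−A) / det(I−A) ≈
  [   1.4807     0.5199     0.6865     0.3245]
  [   0.7520     1.3328     0.5193     0.3713]
  [   0.6549     0.3826     1.3364     0.3411]
  [   0.6147     0.6739     0.4421     1.9039]
x = (I − A)⁻¹ d = adj(I−A)·d / det(I−A), with det(I−A) = 0.37600625:
  x_1 = (0.556750·160 + 0.195500·140 + 0.258125·160 + 0.122000·370) / 0.37600625 = 202.89 / 0.37600625 ≈ 539.59
  x_2 = (0.282750·160 + 0.501125·140 + 0.195250·160 + 0.139625·370) / 0.37600625 = 198.29875 / 0.37600625 ≈ 527.38
  x_3 = (0.246250·160 + 0.143875·140 + 0.502500·160 + 0.128250·370) / 0.37600625 = 187.395 / 0.37600625 ≈ 498.38
  x_4 = (0.231125·160 + 0.253375·140 + 0.166250·160 + 0.715875·370) / 0.37600625 = 363.92625 / 0.37600625 ≈ 967.87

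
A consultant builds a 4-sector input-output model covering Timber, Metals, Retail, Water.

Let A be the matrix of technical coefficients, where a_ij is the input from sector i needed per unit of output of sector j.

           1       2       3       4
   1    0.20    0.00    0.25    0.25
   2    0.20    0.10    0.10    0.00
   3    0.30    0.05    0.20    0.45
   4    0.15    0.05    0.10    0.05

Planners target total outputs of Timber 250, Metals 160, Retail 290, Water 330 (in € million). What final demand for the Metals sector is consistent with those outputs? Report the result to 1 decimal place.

d_2 = 65.0

I − A =
  [   0.80     0.00    -0.25    -0.25]
  [  -0.20     0.90    -0.10     0.00]
  [  -0.30    -0.05     0.80    -0.45]
  [  -0.15    -0.05    -0.10     0.95]
d = (I − A) x:
  d_1 = (+0.80)·250 + (+0.00)·160 + (-0.25)·290 + (-0.25)·330 = 45.0
  d_2 = (-0.20)·250 + (+0.90)·160 + (-0.10)·290 + (+0.00)·330 = 65.0
  d_3 = (-0.30)·250 + (-0.05)·160 + (+0.80)·290 + (-0.45)·330 = 0.5
  d_4 = (-0.15)·250 + (-0.05)·160 + (-0.10)·290 + (+0.95)·330 = 239.0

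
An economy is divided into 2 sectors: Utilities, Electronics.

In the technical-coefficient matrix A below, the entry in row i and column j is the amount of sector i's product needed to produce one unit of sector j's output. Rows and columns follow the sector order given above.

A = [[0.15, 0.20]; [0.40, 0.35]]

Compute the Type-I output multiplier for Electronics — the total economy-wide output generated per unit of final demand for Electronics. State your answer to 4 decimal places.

m_2 = 2.2222

I − A =
  [   0.85    -0.20]
  [  -0.40     0.65]
det(I−A) = (0.85)(0.65) − (-0.20)(-0.40) = 0.4725
adj(I−A) = [[0.65, 0.20], [0.40, 0.85]]
(I − A)⁻¹ = adj(I−A) / det(I−A) ≈
  [   1.37566     0.42328]
  [   0.84656     1.79894]
The output multiplier for sector j is the column-j sum of the Leontief inverse (I − A)⁻¹ = adj(I−A) / det(I−A).
Column 2 of adj(I−A): (0.20, 0.85); det(I−A) = 0.4725.
m_2 = (0.20 + 0.85) / 0.4725 = 1.05 / 0.4725 ≈ 2.2222.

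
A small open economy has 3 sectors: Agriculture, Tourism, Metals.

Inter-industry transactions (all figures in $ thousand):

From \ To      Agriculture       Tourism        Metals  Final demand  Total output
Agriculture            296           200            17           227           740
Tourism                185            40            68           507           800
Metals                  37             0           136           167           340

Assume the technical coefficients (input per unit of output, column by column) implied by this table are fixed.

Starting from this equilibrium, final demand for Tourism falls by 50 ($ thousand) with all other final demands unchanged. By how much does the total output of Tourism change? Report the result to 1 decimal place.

Δx_T = -59.7

Technical coefficients a_ij = z_ij / X_j:
  a_AA = 296/740 = 0.40, a_TA = 185/740 = 0.25, a_MA = 37/740 = 0.05
  a_AT = 200/800 = 0.25, a_TT = 40/800 = 0.05, a_MT = 0/800 = 0.00
  a_AM = 17/340 = 0.05, a_TM = 68/340 = 0.20, a_MM = 136/340 = 0.40
I − A =
  [   0.60    -0.25    -0.05]
  [  -0.25     0.95    -0.20]
  [  -0.05     0.00     0.60]
Cofactors of I−A, C_ij = (−1)^(i+j)·(minor ij) (rows/columns in the sector order above):
  C_11 = (0.95)(0.60) − (-0.20)(0.00) = 0.5700
  C_12 = −[(-0.25)(0.60) − (-0.20)(-0.05)] = 0.1600
  C_13 = (-0.25)(0.00) − (0.95)(-0.05) = 0.0475
  C_21 = −[(-0.25)(0.60) − (-0.05)(0.00)] = 0.1500
  C_22 = (0.60)(0.60) − (-0.05)(-0.05) = 0.3575
  C_23 = −[(0.60)(0.00) − (-0.25)(-0.05)] = 0.0125
  C_31 = (-0.25)(-0.20) − (-0.05)(0.95) = 0.0975
  C_32 = −[(0.60)(-0.20) − (-0.05)(-0.25)] = 0.1325
  C_33 = (0.60)(0.95) − (-0.25)(-0.25) = 0.5075
det(I−A) = Σ_j (I−A)_1j·C_1j = (0.60)(0.5700) + (-0.25)(0.1600) + (-0.05)(0.0475) = 0.299625
adj(I−A) = Cᵀ =
  [ 0.5700   0.1500   0.0975]
  [ 0.1600   0.3575   0.1325]
  [ 0.0475   0.0125   0.5075]
(I − A)⁻¹ = adj(I−A) / det(I−A) ≈
  [   1.9024     0.5006     0.3254]
  [   0.5340     1.1932     0.4422]
  [   0.1585     0.0417     1.6938]
Δx = (I − A)⁻¹ Δd with Δd having -50 in the Tourism component and 0 elsewhere.
So Δx_T = L_TT · (-50), where L_TT = adj(I−A)_TT / det(I−A) = 0.3575 / 0.299625.
Δx_T = 0.3575 × (-50) / 0.299625 = -17.875 / 0.299625 ≈ -59.7.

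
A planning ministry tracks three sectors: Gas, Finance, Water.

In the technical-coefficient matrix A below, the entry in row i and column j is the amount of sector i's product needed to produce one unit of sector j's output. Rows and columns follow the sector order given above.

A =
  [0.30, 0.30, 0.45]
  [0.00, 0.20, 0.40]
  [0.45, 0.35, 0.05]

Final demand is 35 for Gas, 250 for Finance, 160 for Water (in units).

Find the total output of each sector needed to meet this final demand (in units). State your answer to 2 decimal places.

x_1 = 959.29, x_2 = 764.79, x_3 = 904.59

I − A =
  [   0.70    -0.30    -0.45]
  [   0.00     0.80    -0.40]
  [  -0.45    -0.35     0.95]
Cofactors of I−A, C_ij = (−1)^(i+j)·(minor ij) (rows/columns in the sector order above):
  C_11 = (0.80)(0.95) − (-0.40)(-0.35) = 0.6200
  C_12 = −[(0.00)(0.95) − (-0.40)(-0.45)] = 0.1800
  C_13 = (0.00)(-0.35) − (0.80)(-0.45) = 0.3600
  C_21 = −[(-0.30)(0.95) − (-0.45)(-0.35)] = 0.4425
  C_22 = (0.70)(0.95) − (-0.45)(-0.45) = 0.4625
  C_23 = −[(0.70)(-0.35) − (-0.30)(-0.45)] = 0.3800
  C_31 = (-0.30)(-0.40) − (-0.45)(0.80) = 0.4800
  C_32 = −[(0.70)(-0.40) − (-0.45)(0.00)] = 0.2800
  C_33 = (0.70)(0.80) − (-0.30)(0.00) = 0.5600
det(I−A) = Σ_j (I−A)_1j·C_1j = (0.70)(0.6200) + (-0.30)(0.1800) + (-0.45)(0.3600) = 0.2180
adj(I−A) = Cᵀ =
  [ 0.6200   0.4425   0.4800]
  [ 0.1800   0.4625   0.2800]
  [ 0.3600   0.3800   0.5600]
(I − A)⁻¹ = adj(I−A) / det(I−A) ≈
  [   2.8440     2.0298     2.2018]
  [   0.8257     2.1216     1.2844]
  [   1.6514     1.7431     2.5688]
x = (I − A)⁻¹ d = adj(I−A)·d / det(I−A), with det(I−A) = 0.2180:
  x_1 = (0.6200·35 + 0.4425·250 + 0.4800·160) / 0.2180 = 209.125 / 0.2180 ≈ 959.29
  x_2 = (0.1800·35 + 0.4625·250 + 0.2800·160) / 0.2180 = 166.725 / 0.2180 ≈ 764.79
  x_3 = (0.3600·35 + 0.3800·250 + 0.5600·160) / 0.2180 = 197.20 / 0.2180 ≈ 904.59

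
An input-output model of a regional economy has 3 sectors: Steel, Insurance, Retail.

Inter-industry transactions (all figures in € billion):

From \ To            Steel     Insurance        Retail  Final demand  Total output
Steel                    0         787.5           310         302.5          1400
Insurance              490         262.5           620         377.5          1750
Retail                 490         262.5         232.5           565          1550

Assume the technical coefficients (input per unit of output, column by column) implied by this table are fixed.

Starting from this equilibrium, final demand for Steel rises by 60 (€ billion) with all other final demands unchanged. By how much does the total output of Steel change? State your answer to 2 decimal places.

Δx_S = 100.47

Technical coefficients a_ij = z_ij / X_j:
  a_SS = 0/1400 = 0.00, a_IS = 490/1400 = 0.35, a_RS = 490/1400 = 0.35
  a_SI = 787.5/1750 = 0.45, a_II = 262.5/1750 = 0.15, a_RI = 262.5/1750 = 0.15
  a_SR = 310/1550 = 0.20, a_IR = 620/1550 = 0.40, a_RR = 232.5/1550 = 0.15
I − A =
  [   1.00    -0.45    -0.20]
  [  -0.35     0.85    -0.40]
  [  -0.35    -0.15     0.85]
Cofactors of I−A, C_ij = (−1)^(i+j)·(minor ij) (rows/columns in the sector order above):
  C_11 = (0.85)(0.85) − (-0.40)(-0.15) = 0.6625
  C_12 = −[(-0.35)(0.85) − (-0.40)(-0.35)] = 0.4375
  C_13 = (-0.35)(-0.15) − (0.85)(-0.35) = 0.3500
  C_21 = −[(-0.45)(0.85) − (-0.20)(-0.15)] = 0.4125
  C_22 = (1.00)(0.85) − (-0.20)(-0.35) = 0.7800
  C_23 = −[(1.00)(-0.15) − (-0.45)(-0.35)] = 0.3075
  C_31 = (-0.45)(-0.40) − (-0.20)(0.85) = 0.3500
  C_32 = −[(1.00)(-0.40) − (-0.20)(-0.35)] = 0.4700
  C_33 = (1.00)(0.85) − (-0.45)(-0.35) = 0.6925
det(I−A) = Σ_j (I−A)_1j·C_1j = (1.00)(0.6625) + (-0.45)(0.4375) + (-0.20)(0.3500) = 0.395625
adj(I−A) = Cᵀ =
  [ 0.6625   0.4125   0.3500]
  [ 0.4375   0.7800   0.4700]
  [ 0.3500   0.3075   0.6925]
(I − A)⁻¹ = adj(I−A) / det(I−A) ≈
  [   1.6746     1.0427     0.8847]
  [   1.1058     1.9716     1.1880]
  [   0.8847     0.7773     1.7504]
Δx = (I − A)⁻¹ Δd with Δd having +60 in the Steel component and 0 elsewhere.
So Δx_S = L_SS · (+60), where L_SS = adj(I−A)_SS / det(I−A) = 0.6625 / 0.395625.
Δx_S = 0.6625 × (+60) / 0.395625 = 39.75 / 0.395625 ≈ 100.47.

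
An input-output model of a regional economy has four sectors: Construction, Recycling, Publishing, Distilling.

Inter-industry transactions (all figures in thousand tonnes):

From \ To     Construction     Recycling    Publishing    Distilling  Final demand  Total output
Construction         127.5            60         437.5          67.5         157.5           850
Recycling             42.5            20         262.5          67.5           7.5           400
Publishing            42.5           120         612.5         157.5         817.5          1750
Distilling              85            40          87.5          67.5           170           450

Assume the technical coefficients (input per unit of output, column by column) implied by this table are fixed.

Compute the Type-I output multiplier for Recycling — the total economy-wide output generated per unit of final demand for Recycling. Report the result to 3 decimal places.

Technical coefficients a_ij = z_ij / X_j:
  a_11 = 127.5/850 = 0.15, a_21 = 42.5/850 = 0.05, a_31 = 42.5/850 = 0.05, a_41 = 85/850 = 0.10
  a_12 = 60/400 = 0.15, a_22 = 20/400 = 0.05, a_32 = 120/400 = 0.30, a_42 = 40/400 = 0.10
  a_13 = 437.5/1750 = 0.25, a_23 = 262.5/1750 = 0.15, a_33 = 612.5/1750 = 0.35, a_43 = 87.5/1750 = 0.05
  a_14 = 67.5/450 = 0.15, a_24 = 67.5/450 = 0.15, a_34 = 157.5/450 = 0.35, a_44 = 67.5/450 = 0.15
I − A =
  [   0.85    -0.15    -0.25    -0.15]
  [  -0.05     0.95    -0.15    -0.15]
  [  -0.05    -0.30     0.65    -0.35]
  [  -0.10    -0.10    -0.05     0.85]
Compute the cofactors C_ij = (−1)^(i+j)·(3×3 minor ij) of I−A; the adjugate is their transpose:
adj(I−A) = Cᵀ =
  [ 0.452750   0.164750   0.227750   0.202750]
  [ 0.048500   0.425250   0.127250   0.136000]
  [ 0.091875   0.254375   0.650000   0.328750]
  [ 0.064375   0.084375   0.080000   0.465000]
det(I−A) = Σ_j (I−A)_1j·C_1j = (0.85)(0.452750) + (-0.15)(0.048500) + (-0.25)(0.091875) + (-0.15)(0.064375) = 0.3449375
(I − A)⁻¹ = adj(I−A) / det(I−A) ≈
  [   1.3126     0.4776     0.6603     0.5878]
  [   0.1406     1.2328     0.3689     0.3943]
  [   0.2664     0.7375     1.8844     0.9531]
  [   0.1866     0.2446     0.2319     1.3481]
The output multiplier for sector j is the column-j sum of the Leontief inverse (I − A)⁻¹ = adj(I−A) / det(I−A).
Column 2 of adj(I−A): (0.164750, 0.425250, 0.254375, 0.084375); det(I−A) = 0.3449375.
m_2 = (0.164750 + 0.425250 + 0.254375 + 0.084375) / 0.3449375 = 0.92875 / 0.3449375 ≈ 2.693.

m_2 = 2.693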